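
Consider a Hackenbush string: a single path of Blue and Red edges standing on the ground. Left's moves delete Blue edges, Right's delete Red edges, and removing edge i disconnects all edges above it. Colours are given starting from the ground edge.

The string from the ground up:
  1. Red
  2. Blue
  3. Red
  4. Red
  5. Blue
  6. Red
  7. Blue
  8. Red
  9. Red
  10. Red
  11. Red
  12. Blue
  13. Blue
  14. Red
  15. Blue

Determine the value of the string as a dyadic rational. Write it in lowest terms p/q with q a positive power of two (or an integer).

value(R) = { none | 0 } = -1
value(RB) = { -1 | 0 } = -1/2
value(RBR) = { -1 | -1/2,0 } = -3/4
value(RBRR) = { -1 | -3/4,-1/2,0 } = -7/8
value(RBRRB) = { -1,-7/8 | -3/4,-1/2,0 } = -13/16
value(RBRRBR) = { -1,-7/8 | -13/16,-3/4,-1/2,0 } = -27/32
value(RBRRBRB) = { -1,-7/8,-27/32 | -13/16,-3/4,-1/2,0 } = -53/64
value(RBRRBRBR) = { -1,-7/8,-27/32 | -53/64,-13/16,-3/4,-1/2,0 } = -107/128
value(RBRRBRBRR) = { -1,-7/8,-27/32 | -107/128,-53/64,-13/16,-3/4,-1/2,0 } = -215/256
value(RBRRBRBRRR) = { -1,-7/8,-27/32 | -215/256,-107/128,-53/64,-13/16,-3/4,-1/2,0 } = -431/512
value(RBRRBRBRRRR) = { -1,-7/8,-27/32 | -431/512,-215/256,-107/128,-53/64,-13/16,-3/4,-1/2,0 } = -863/1024
value(RBRRBRBRRRRB) = { -1,-7/8,-27/32,-863/1024 | -431/512,-215/256,-107/128,-53/64,-13/16,-3/4,-1/2,0 } = -1725/2048
value(RBRRBRBRRRRBB) = { -1,-7/8,-27/32,-863/1024,-1725/2048 | -431/512,-215/256,-107/128,-53/64,-13/16,-3/4,-1/2,0 } = -3449/4096
value(RBRRBRBRRRRBBR) = { -1,-7/8,-27/32,-863/1024,-1725/2048 | -3449/4096,-431/512,-215/256,-107/128,-53/64,-13/16,-3/4,-1/2,0 } = -6899/8192
value(RBRRBRBRRRRBBRB) = { -1,-7/8,-27/32,-863/1024,-1725/2048,-6899/8192 | -3449/4096,-431/512,-215/256,-107/128,-53/64,-13/16,-3/4,-1/2,0 } = -13797/16384

-13797/16384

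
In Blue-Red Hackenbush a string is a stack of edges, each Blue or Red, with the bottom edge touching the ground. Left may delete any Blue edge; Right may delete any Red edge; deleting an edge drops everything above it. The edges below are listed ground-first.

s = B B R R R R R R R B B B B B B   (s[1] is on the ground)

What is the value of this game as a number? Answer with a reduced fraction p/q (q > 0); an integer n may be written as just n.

step 1: add B to get B; options L={ 0 } R={ — } gives 1
step 2: add B to get BB; options L={ 0,1 } R={ — } gives 2
step 3: add R to get BBR; options L={ 0,1 } R={ 2 } gives 3/2
step 4: add R to get BBRR; options L={ 0,1 } R={ 3/2,2 } gives 5/4
step 5: add R to get BBRRR; options L={ 0,1 } R={ 5/4,3/2,2 } gives 9/8
step 6: add R to get BBRRRR; options L={ 0,1 } R={ 9/8,5/4,3/2,2 } gives 17/16
step 7: add R to get BBRRRRR; options L={ 0,1 } R={ 17/16,9/8,5/4,3/2,2 } gives 33/32
step 8: add R to get BBRRRRRR; options L={ 0,1 } R={ 33/32,17/16,9/8,5/4,3/2,2 } gives 65/64
step 9: add R to get BBRRRRRRR; options L={ 0,1 } R={ 65/64,33/32,17/16,9/8,5/4,3/2,2 } gives 129/128
step 10: add B to get BBRRRRRRRB; options L={ 0,1,129/128 } R={ 65/64,33/32,17/16,9/8,5/4,3/2,2 } gives 259/256
step 11: add B to get BBRRRRRRRBB; options L={ 0,1,129/128,259/256 } R={ 65/64,33/32,17/16,9/8,5/4,3/2,2 } gives 519/512
step 12: add B to get BBRRRRRRRBBB; options L={ 0,1,129/128,259/256,519/512 } R={ 65/64,33/32,17/16,9/8,5/4,3/2,2 } gives 1039/1024
step 13: add B to get BBRRRRRRRBBBB; options L={ 0,1,129/128,259/256,519/512,1039/1024 } R={ 65/64,33/32,17/16,9/8,5/4,3/2,2 } gives 2079/2048
step 14: add B to get BBRRRRRRRBBBBB; options L={ 0,1,129/128,259/256,519/512,1039/1024,2079/2048 } R={ 65/64,33/32,17/16,9/8,5/4,3/2,2 } gives 4159/4096
step 15: add B to get BBRRRRRRRBBBBBB; options L={ 0,1,129/128,259/256,519/512,1039/1024,2079/2048,4159/4096 } R={ 65/64,33/32,17/16,9/8,5/4,3/2,2 } gives 8319/8192

8319/8192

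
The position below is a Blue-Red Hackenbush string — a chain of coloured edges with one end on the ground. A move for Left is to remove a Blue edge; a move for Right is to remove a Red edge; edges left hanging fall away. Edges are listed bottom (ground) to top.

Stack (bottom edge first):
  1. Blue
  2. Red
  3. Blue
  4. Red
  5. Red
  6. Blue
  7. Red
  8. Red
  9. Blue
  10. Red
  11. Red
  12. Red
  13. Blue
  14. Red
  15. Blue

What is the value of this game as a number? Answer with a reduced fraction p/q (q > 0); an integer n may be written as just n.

9355/16384

B: Left { 0 }, Right { — } -> simplest 1
BR: Left { 0 }, Right { 1 } -> simplest 1/2
BRB: Left { 0 1/2 }, Right { 1 } -> simplest 3/4
BRBR: Left { 0 1/2 }, Right { 3/4 1 } -> simplest 5/8
BRBRR: Left { 0 1/2 }, Right { 5/8 3/4 1 } -> simplest 9/16
BRBRRB: Left { 0 1/2 9/16 }, Right { 5/8 3/4 1 } -> simplest 19/32
BRBRRBR: Left { 0 1/2 9/16 }, Right { 19/32 5/8 3/4 1 } -> simplest 37/64
BRBRRBRR: Left { 0 1/2 9/16 }, Right { 37/64 19/32 5/8 3/4 1 } -> simplest 73/128
BRBRRBRRB: Left { 0 1/2 9/16 73/128 }, Right { 37/64 19/32 5/8 3/4 1 } -> simplest 147/256
BRBRRBRRBR: Left { 0 1/2 9/16 73/128 }, Right { 147/256 37/64 19/32 5/8 3/4 1 } -> simplest 293/512
BRBRRBRRBRR: Left { 0 1/2 9/16 73/128 }, Right { 293/512 147/256 37/64 19/32 5/8 3/4 1 } -> simplest 585/1024
BRBRRBRRBRRR: Left { 0 1/2 9/16 73/128 }, Right { 585/1024 293/512 147/256 37/64 19/32 5/8 3/4 1 } -> simplest 1169/2048
BRBRRBRRBRRRB: Left { 0 1/2 9/16 73/128 1169/2048 }, Right { 585/1024 293/512 147/256 37/64 19/32 5/8 3/4 1 } -> simplest 2339/4096
BRBRRBRRBRRRBR: Left { 0 1/2 9/16 73/128 1169/2048 }, Right { 2339/4096 585/1024 293/512 147/256 37/64 19/32 5/8 3/4 1 } -> simplest 4677/8192
BRBRRBRRBRRRBRB: Left { 0 1/2 9/16 73/128 1169/2048 4677/8192 }, Right { 2339/4096 585/1024 293/512 147/256 37/64 19/32 5/8 3/4 1 } -> simplest 9355/16384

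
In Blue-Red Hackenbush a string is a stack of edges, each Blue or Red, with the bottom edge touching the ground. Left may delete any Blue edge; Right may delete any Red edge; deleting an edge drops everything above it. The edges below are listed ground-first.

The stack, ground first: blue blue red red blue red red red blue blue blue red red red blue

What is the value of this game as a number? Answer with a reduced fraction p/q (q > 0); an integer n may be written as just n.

G_1 [b]  L=[0]  R=[∅]  = 1
G_2 [bb]  L=[0; 1]  R=[∅]  = 2
G_3 [bbr]  L=[0; 1]  R=[2]  = 3/2
G_4 [bbrr]  L=[0; 1]  R=[3/2; 2]  = 5/4
G_5 [bbrrb]  L=[0; 1; 5/4]  R=[3/2; 2]  = 11/8
G_6 [bbrrbr]  L=[0; 1; 5/4]  R=[11/8; 3/2; 2]  = 21/16
G_7 [bbrrbrr]  L=[0; 1; 5/4]  R=[21/16; 11/8; 3/2; 2]  = 41/32
G_8 [bbrrbrrr]  L=[0; 1; 5/4]  R=[41/32; 21/16; 11/8; 3/2; 2]  = 81/64
G_9 [bbrrbrrrb]  L=[0; 1; 5/4; 81/64]  R=[41/32; 21/16; 11/8; 3/2; 2]  = 163/128
G_10 [bbrrbrrrbb]  L=[0; 1; 5/4; 81/64; 163/128]  R=[41/32; 21/16; 11/8; 3/2; 2]  = 327/256
G_11 [bbrrbrrrbbb]  L=[0; 1; 5/4; 81/64; 163/128; 327/256]  R=[41/32; 21/16; 11/8; 3/2; 2]  = 655/512
G_12 [bbrrbrrrbbbr]  L=[0; 1; 5/4; 81/64; 163/128; 327/256]  R=[655/512; 41/32; 21/16; 11/8; 3/2; 2]  = 1309/1024
G_13 [bbrrbrrrbbbrr]  L=[0; 1; 5/4; 81/64; 163/128; 327/256]  R=[1309/1024; 655/512; 41/32; 21/16; 11/8; 3/2; 2]  = 2617/2048
G_14 [bbrrbrrrbbbrrr]  L=[0; 1; 5/4; 81/64; 163/128; 327/256]  R=[2617/2048; 1309/1024; 655/512; 41/32; 21/16; 11/8; 3/2; 2]  = 5233/4096
G_15 [bbrrbrrrbbbrrrb]  L=[0; 1; 5/4; 81/64; 163/128; 327/256; 5233/4096]  R=[2617/2048; 1309/1024; 655/512; 41/32; 21/16; 11/8; 3/2; 2]  = 10467/8192

10467/8192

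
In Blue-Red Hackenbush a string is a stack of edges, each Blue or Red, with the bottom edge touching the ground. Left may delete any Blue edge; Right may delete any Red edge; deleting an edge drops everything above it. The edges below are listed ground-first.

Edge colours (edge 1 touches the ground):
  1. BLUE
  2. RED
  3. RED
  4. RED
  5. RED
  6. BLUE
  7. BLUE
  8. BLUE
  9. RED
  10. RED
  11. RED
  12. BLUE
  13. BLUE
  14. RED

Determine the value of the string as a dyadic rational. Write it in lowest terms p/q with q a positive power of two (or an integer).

1 of 14 · B · max L 0 · min R +∞ -> 1
2 of 14 · BR · max L 0 · min R 1 -> 1/2
3 of 14 · BRR · max L 0 · min R 1/2 -> 1/4
4 of 14 · BRRR · max L 0 · min R 1/4 -> 1/8
5 of 14 · BRRRR · max L 0 · min R 1/8 -> 1/16
6 of 14 · BRRRRB · max L 1/16 · min R 1/8 -> 3/32
7 of 14 · BRRRRBB · max L 3/32 · min R 1/8 -> 7/64
8 of 14 · BRRRRBBB · max L 7/64 · min R 1/8 -> 15/128
9 of 14 · BRRRRBBBR · max L 7/64 · min R 15/128 -> 29/256
10 of 14 · BRRRRBBBRR · max L 7/64 · min R 29/256 -> 57/512
11 of 14 · BRRRRBBBRRR · max L 7/64 · min R 57/512 -> 113/1024
12 of 14 · BRRRRBBBRRRB · max L 113/1024 · min R 57/512 -> 227/2048
13 of 14 · BRRRRBBBRRRBB · max L 227/2048 · min R 57/512 -> 455/4096
14 of 14 · BRRRRBBBRRRBBR · max L 227/2048 · min R 455/4096 -> 909/8192

909/8192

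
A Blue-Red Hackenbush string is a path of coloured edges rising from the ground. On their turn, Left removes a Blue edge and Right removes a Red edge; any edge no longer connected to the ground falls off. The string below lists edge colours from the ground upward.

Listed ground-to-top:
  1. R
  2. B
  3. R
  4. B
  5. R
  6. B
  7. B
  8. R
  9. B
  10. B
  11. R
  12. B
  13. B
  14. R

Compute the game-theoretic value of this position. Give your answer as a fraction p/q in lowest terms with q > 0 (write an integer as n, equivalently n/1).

-5267/8192

edge 1 of 14 (R): { ∅ | 0 } = -1
edge 2 of 14 (B): { -1 | 0 } = -1/2
edge 3 of 14 (R): { -1 | -1/2; 0 } = -3/4
edge 4 of 14 (B): { -1; -3/4 | -1/2; 0 } = -5/8
edge 5 of 14 (R): { -1; -3/4 | -5/8; -1/2; 0 } = -11/16
edge 6 of 14 (B): { -1; -3/4; -11/16 | -5/8; -1/2; 0 } = -21/32
edge 7 of 14 (B): { -1; -3/4; -11/16; -21/32 | -5/8; -1/2; 0 } = -41/64
edge 8 of 14 (R): { -1; -3/4; -11/16; -21/32 | -41/64; -5/8; -1/2; 0 } = -83/128
edge 9 of 14 (B): { -1; -3/4; -11/16; -21/32; -83/128 | -41/64; -5/8; -1/2; 0 } = -165/256
edge 10 of 14 (B): { -1; -3/4; -11/16; -21/32; -83/128; -165/256 | -41/64; -5/8; -1/2; 0 } = -329/512
edge 11 of 14 (R): { -1; -3/4; -11/16; -21/32; -83/128; -165/256 | -329/512; -41/64; -5/8; -1/2; 0 } = -659/1024
edge 12 of 14 (B): { -1; -3/4; -11/16; -21/32; -83/128; -165/256; -659/1024 | -329/512; -41/64; -5/8; -1/2; 0 } = -1317/2048
edge 13 of 14 (B): { -1; -3/4; -11/16; -21/32; -83/128; -165/256; -659/1024; -1317/2048 | -329/512; -41/64; -5/8; -1/2; 0 } = -2633/4096
edge 14 of 14 (R): { -1; -3/4; -11/16; -21/32; -83/128; -165/256; -659/1024; -1317/2048 | -2633/4096; -329/512; -41/64; -5/8; -1/2; 0 } = -5267/8192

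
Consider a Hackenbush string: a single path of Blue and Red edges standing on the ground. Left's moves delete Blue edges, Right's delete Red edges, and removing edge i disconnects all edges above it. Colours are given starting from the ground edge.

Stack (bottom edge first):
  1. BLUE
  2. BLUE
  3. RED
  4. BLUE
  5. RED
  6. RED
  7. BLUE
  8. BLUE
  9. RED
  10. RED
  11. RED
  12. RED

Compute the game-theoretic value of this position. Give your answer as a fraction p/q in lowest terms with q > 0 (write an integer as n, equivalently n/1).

1 of 12 · B · max L 0 · min R +∞ so 1
2 of 12 · BB · max L 1 · min R +∞ so 2
3 of 12 · BBR · max L 1 · min R 2 so 3/2
4 of 12 · BBRB · max L 3/2 · min R 2 so 7/4
5 of 12 · BBRBR · max L 3/2 · min R 7/4 so 13/8
6 of 12 · BBRBRR · max L 3/2 · min R 13/8 so 25/16
7 of 12 · BBRBRRB · max L 25/16 · min R 13/8 so 51/32
8 of 12 · BBRBRRBB · max L 51/32 · min R 13/8 so 103/64
9 of 12 · BBRBRRBBR · max L 51/32 · min R 103/64 so 205/128
10 of 12 · BBRBRRBBRR · max L 51/32 · min R 205/128 so 409/256
11 of 12 · BBRBRRBBRRR · max L 51/32 · min R 409/256 so 817/512
12 of 12 · BBRBRRBBRRRR · max L 51/32 · min R 817/512 so 1633/1024

1633/1024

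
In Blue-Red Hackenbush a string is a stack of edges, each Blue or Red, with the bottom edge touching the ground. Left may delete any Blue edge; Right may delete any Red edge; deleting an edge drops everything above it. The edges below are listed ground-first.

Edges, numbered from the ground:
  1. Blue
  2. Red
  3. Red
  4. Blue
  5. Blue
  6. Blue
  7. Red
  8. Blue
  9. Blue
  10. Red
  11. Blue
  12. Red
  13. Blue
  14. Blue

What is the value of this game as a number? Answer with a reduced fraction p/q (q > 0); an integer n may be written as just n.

3799/8192

Build v(s[:k]) for k = 1..14, string s = Blue Red Red Blue Blue Blue Red Blue Blue Red Blue Red Blue Blue.
B: Left { 0 }, Right { · } → simplest 1
BR: Left { 0 }, Right { 1 } → simplest 1/2
BRR: Left { 0 }, Right { 1/2, 1 } → simplest 1/4
BRRB: Left { 0, 1/4 }, Right { 1/2, 1 } → simplest 3/8
BRRBB: Left { 0, 1/4, 3/8 }, Right { 1/2, 1 } → simplest 7/16
BRRBBB: Left { 0, 1/4, 3/8, 7/16 }, Right { 1/2, 1 } → simplest 15/32
BRRBBBR: Left { 0, 1/4, 3/8, 7/16 }, Right { 15/32, 1/2, 1 } → simplest 29/64
BRRBBBRB: Left { 0, 1/4, 3/8, 7/16, 29/64 }, Right { 15/32, 1/2, 1 } → simplest 59/128
BRRBBBRBB: Left { 0, 1/4, 3/8, 7/16, 29/64, 59/128 }, Right { 15/32, 1/2, 1 } → simplest 119/256
BRRBBBRBBR: Left { 0, 1/4, 3/8, 7/16, 29/64, 59/128 }, Right { 119/256, 15/32, 1/2, 1 } → simplest 237/512
BRRBBBRBBRB: Left { 0, 1/4, 3/8, 7/16, 29/64, 59/128, 237/512 }, Right { 119/256, 15/32, 1/2, 1 } → simplest 475/1024
BRRBBBRBBRBR: Left { 0, 1/4, 3/8, 7/16, 29/64, 59/128, 237/512 }, Right { 475/1024, 119/256, 15/32, 1/2, 1 } → simplest 949/2048
BRRBBBRBBRBRB: Left { 0, 1/4, 3/8, 7/16, 29/64, 59/128, 237/512, 949/2048 }, Right { 475/1024, 119/256, 15/32, 1/2, 1 } → simplest 1899/4096
BRRBBBRBBRBRBB: Left { 0, 1/4, 3/8, 7/16, 29/64, 59/128, 237/512, 949/2048, 1899/4096 }, Right { 475/1024, 119/256, 15/32, 1/2, 1 } → simplest 3799/8192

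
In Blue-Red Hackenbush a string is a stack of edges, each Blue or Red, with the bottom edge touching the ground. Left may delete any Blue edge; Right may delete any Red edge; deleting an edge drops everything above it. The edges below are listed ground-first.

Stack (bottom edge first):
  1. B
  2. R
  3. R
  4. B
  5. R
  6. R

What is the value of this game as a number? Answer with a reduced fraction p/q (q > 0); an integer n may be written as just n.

value_1 [B]  L=[0]  R=[—]  -> 1
value_2 [BR]  L=[0]  R=[1]  -> 1/2
value_3 [BRR]  L=[0]  R=[1/2,1]  -> 1/4
value_4 [BRRB]  L=[0,1/4]  R=[1/2,1]  -> 3/8
value_5 [BRRBR]  L=[0,1/4]  R=[3/8,1/2,1]  -> 5/16
value_6 [BRRBRR]  L=[0,1/4]  R=[5/16,3/8,1/2,1]  -> 9/32

9/32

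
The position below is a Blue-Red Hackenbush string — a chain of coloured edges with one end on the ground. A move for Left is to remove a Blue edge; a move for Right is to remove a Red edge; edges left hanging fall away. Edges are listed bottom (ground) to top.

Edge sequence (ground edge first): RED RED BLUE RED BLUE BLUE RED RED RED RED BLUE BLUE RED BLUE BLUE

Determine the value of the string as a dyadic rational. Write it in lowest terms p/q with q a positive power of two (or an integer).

-13257/8192

G_1 [R]  L=[]  R=[0]  — -1
G_2 [RR]  L=[]  R=[-1,0]  — -2
G_3 [RRB]  L=[-2]  R=[-1,0]  — -3/2
G_4 [RRBR]  L=[-2]  R=[-3/2,-1,0]  — -7/4
G_5 [RRBRB]  L=[-2,-7/4]  R=[-3/2,-1,0]  — -13/8
G_6 [RRBRBB]  L=[-2,-7/4,-13/8]  R=[-3/2,-1,0]  — -25/16
G_7 [RRBRBBR]  L=[-2,-7/4,-13/8]  R=[-25/16,-3/2,-1,0]  — -51/32
G_8 [RRBRBBRR]  L=[-2,-7/4,-13/8]  R=[-51/32,-25/16,-3/2,-1,0]  — -103/64
G_9 [RRBRBBRRR]  L=[-2,-7/4,-13/8]  R=[-103/64,-51/32,-25/16,-3/2,-1,0]  — -207/128
G_10 [RRBRBBRRRR]  L=[-2,-7/4,-13/8]  R=[-207/128,-103/64,-51/32,-25/16,-3/2,-1,0]  — -415/256
G_11 [RRBRBBRRRRB]  L=[-2,-7/4,-13/8,-415/256]  R=[-207/128,-103/64,-51/32,-25/16,-3/2,-1,0]  — -829/512
G_12 [RRBRBBRRRRBB]  L=[-2,-7/4,-13/8,-415/256,-829/512]  R=[-207/128,-103/64,-51/32,-25/16,-3/2,-1,0]  — -1657/1024
G_13 [RRBRBBRRRRBBR]  L=[-2,-7/4,-13/8,-415/256,-829/512]  R=[-1657/1024,-207/128,-103/64,-51/32,-25/16,-3/2,-1,0]  — -3315/2048
G_14 [RRBRBBRRRRBBRB]  L=[-2,-7/4,-13/8,-415/256,-829/512,-3315/2048]  R=[-1657/1024,-207/128,-103/64,-51/32,-25/16,-3/2,-1,0]  — -6629/4096
G_15 [RRBRBBRRRRBBRBB]  L=[-2,-7/4,-13/8,-415/256,-829/512,-3315/2048,-6629/4096]  R=[-1657/1024,-207/128,-103/64,-51/32,-25/16,-3/2,-1,0]  — -13257/8192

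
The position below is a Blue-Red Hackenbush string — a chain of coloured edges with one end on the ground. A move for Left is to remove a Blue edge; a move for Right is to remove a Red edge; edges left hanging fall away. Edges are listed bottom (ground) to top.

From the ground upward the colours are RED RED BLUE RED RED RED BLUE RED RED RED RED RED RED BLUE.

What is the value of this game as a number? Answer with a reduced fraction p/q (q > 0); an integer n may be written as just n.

-7933/4096

R: Left { — }, Right { 0 } => simplest -1
RR: Left { — }, Right { -1; 0 } => simplest -2
RRB: Left { -2 }, Right { -1; 0 } => simplest -3/2
RRBR: Left { -2 }, Right { -3/2; -1; 0 } => simplest -7/4
RRBRR: Left { -2 }, Right { -7/4; -3/2; -1; 0 } => simplest -15/8
RRBRRR: Left { -2 }, Right { -15/8; -7/4; -3/2; -1; 0 } => simplest -31/16
RRBRRRB: Left { -2; -31/16 }, Right { -15/8; -7/4; -3/2; -1; 0 } => simplest -61/32
RRBRRRBR: Left { -2; -31/16 }, Right { -61/32; -15/8; -7/4; -3/2; -1; 0 } => simplest -123/64
RRBRRRBRR: Left { -2; -31/16 }, Right { -123/64; -61/32; -15/8; -7/4; -3/2; -1; 0 } => simplest -247/128
RRBRRRBRRR: Left { -2; -31/16 }, Right { -247/128; -123/64; -61/32; -15/8; -7/4; -3/2; -1; 0 } => simplest -495/256
RRBRRRBRRRR: Left { -2; -31/16 }, Right { -495/256; -247/128; -123/64; -61/32; -15/8; -7/4; -3/2; -1; 0 } => simplest -991/512
RRBRRRBRRRRR: Left { -2; -31/16 }, Right { -991/512; -495/256; -247/128; -123/64; -61/32; -15/8; -7/4; -3/2; -1; 0 } => simplest -1983/1024
RRBRRRBRRRRRR: Left { -2; -31/16 }, Right { -1983/1024; -991/512; -495/256; -247/128; -123/64; -61/32; -15/8; -7/4; -3/2; -1; 0 } => simplest -3967/2048
RRBRRRBRRRRRRB: Left { -2; -31/16; -3967/2048 }, Right { -1983/1024; -991/512; -495/256; -247/128; -123/64; -61/32; -15/8; -7/4; -3/2; -1; 0 } => simplest -7933/4096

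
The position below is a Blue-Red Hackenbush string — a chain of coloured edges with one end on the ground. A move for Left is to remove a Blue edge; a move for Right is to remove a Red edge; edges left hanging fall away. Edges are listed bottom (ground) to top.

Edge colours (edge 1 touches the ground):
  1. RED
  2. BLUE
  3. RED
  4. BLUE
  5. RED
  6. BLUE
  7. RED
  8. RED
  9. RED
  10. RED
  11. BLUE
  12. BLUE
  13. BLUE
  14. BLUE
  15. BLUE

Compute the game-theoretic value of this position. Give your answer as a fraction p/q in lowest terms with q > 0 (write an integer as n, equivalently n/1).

Prefix values for RED BLUE RED BLUE RED BLUE RED RED RED RED BLUE BLUE BLUE BLUE BLUE via {L|R} + simplicity:
v(R) = { ∅ | 0 } — -1
v(RB) = { -1 | 0 } — -1/2
v(RBR) = { -1 | -1/2 0 } — -3/4
v(RBRB) = { -1 -3/4 | -1/2 0 } — -5/8
v(RBRBR) = { -1 -3/4 | -5/8 -1/2 0 } — -11/16
v(RBRBRB) = { -1 -3/4 -11/16 | -5/8 -1/2 0 } — -21/32
v(RBRBRBR) = { -1 -3/4 -11/16 | -21/32 -5/8 -1/2 0 } — -43/64
v(RBRBRBRR) = { -1 -3/4 -11/16 | -43/64 -21/32 -5/8 -1/2 0 } — -87/128
v(RBRBRBRRR) = { -1 -3/4 -11/16 | -87/128 -43/64 -21/32 -5/8 -1/2 0 } — -175/256
v(RBRBRBRRRR) = { -1 -3/4 -11/16 | -175/256 -87/128 -43/64 -21/32 -5/8 -1/2 0 } — -351/512
v(RBRBRBRRRRB) = { -1 -3/4 -11/16 -351/512 | -175/256 -87/128 -43/64 -21/32 -5/8 -1/2 0 } — -701/1024
v(RBRBRBRRRRBB) = { -1 -3/4 -11/16 -351/512 -701/1024 | -175/256 -87/128 -43/64 -21/32 -5/8 -1/2 0 } — -1401/2048
v(RBRBRBRRRRBBB) = { -1 -3/4 -11/16 -351/512 -701/1024 -1401/2048 | -175/256 -87/128 -43/64 -21/32 -5/8 -1/2 0 } — -2801/4096
v(RBRBRBRRRRBBBB) = { -1 -3/4 -11/16 -351/512 -701/1024 -1401/2048 -2801/4096 | -175/256 -87/128 -43/64 -21/32 -5/8 -1/2 0 } — -5601/8192
v(RBRBRBRRRRBBBBB) = { -1 -3/4 -11/16 -351/512 -701/1024 -1401/2048 -2801/4096 -5601/8192 | -175/256 -87/128 -43/64 -21/32 -5/8 -1/2 0 } — -11201/16384

-11201/16384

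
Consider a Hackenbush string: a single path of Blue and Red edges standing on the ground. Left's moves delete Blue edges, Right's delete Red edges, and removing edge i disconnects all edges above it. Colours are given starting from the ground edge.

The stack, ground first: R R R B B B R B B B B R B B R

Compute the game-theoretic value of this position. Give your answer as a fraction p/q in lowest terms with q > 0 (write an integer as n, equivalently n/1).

Build G(s[:k]) for k = 1..15, string s = R R R B B B R B B B B R B B R.
edge 1 of 15 (R): {  | 0 } -> -1
edge 2 of 15 (R): {  | -1; 0 } -> -2
edge 3 of 15 (R): {  | -2; -1; 0 } -> -3
edge 4 of 15 (B): { -3 | -2; -1; 0 } -> -5/2
edge 5 of 15 (B): { -3; -5/2 | -2; -1; 0 } -> -9/4
edge 6 of 15 (B): { -3; -5/2; -9/4 | -2; -1; 0 } -> -17/8
edge 7 of 15 (R): { -3; -5/2; -9/4 | -17/8; -2; -1; 0 } -> -35/16
edge 8 of 15 (B): { -3; -5/2; -9/4; -35/16 | -17/8; -2; -1; 0 } -> -69/32
edge 9 of 15 (B): { -3; -5/2; -9/4; -35/16; -69/32 | -17/8; -2; -1; 0 } -> -137/64
edge 10 of 15 (B): { -3; -5/2; -9/4; -35/16; -69/32; -137/64 | -17/8; -2; -1; 0 } -> -273/128
edge 11 of 15 (B): { -3; -5/2; -9/4; -35/16; -69/32; -137/64; -273/128 | -17/8; -2; -1; 0 } -> -545/256
edge 12 of 15 (R): { -3; -5/2; -9/4; -35/16; -69/32; -137/64; -273/128 | -545/256; -17/8; -2; -1; 0 } -> -1091/512
edge 13 of 15 (B): { -3; -5/2; -9/4; -35/16; -69/32; -137/64; -273/128; -1091/512 | -545/256; -17/8; -2; -1; 0 } -> -2181/1024
edge 14 of 15 (B): { -3; -5/2; -9/4; -35/16; -69/32; -137/64; -273/128; -1091/512; -2181/1024 | -545/256; -17/8; -2; -1; 0 } -> -4361/2048
edge 15 of 15 (R): { -3; -5/2; -9/4; -35/16; -69/32; -137/64; -273/128; -1091/512; -2181/1024 | -4361/2048; -545/256; -17/8; -2; -1; 0 } -> -8723/4096

-8723/4096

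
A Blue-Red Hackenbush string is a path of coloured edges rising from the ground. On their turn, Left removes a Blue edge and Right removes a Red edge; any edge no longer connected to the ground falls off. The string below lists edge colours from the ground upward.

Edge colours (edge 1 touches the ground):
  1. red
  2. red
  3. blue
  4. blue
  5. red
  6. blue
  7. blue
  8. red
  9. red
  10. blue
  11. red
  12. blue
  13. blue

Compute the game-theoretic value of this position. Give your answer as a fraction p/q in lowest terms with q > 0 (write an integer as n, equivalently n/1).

-2665/2048

step 1: add red to get r; options L={ ∅ } R={ 0 } = -1
step 2: add red to get rr; options L={ ∅ } R={ -1 0 } = -2
step 3: add blue to get rrb; options L={ -2 } R={ -1 0 } = -3/2
step 4: add blue to get rrbb; options L={ -2 -3/2 } R={ -1 0 } = -5/4
step 5: add red to get rrbbr; options L={ -2 -3/2 } R={ -5/4 -1 0 } = -11/8
step 6: add blue to get rrbbrb; options L={ -2 -3/2 -11/8 } R={ -5/4 -1 0 } = -21/16
step 7: add blue to get rrbbrbb; options L={ -2 -3/2 -11/8 -21/16 } R={ -5/4 -1 0 } = -41/32
step 8: add red to get rrbbrbbr; options L={ -2 -3/2 -11/8 -21/16 } R={ -41/32 -5/4 -1 0 } = -83/64
step 9: add red to get rrbbrbbrr; options L={ -2 -3/2 -11/8 -21/16 } R={ -83/64 -41/32 -5/4 -1 0 } = -167/128
step 10: add blue to get rrbbrbbrrb; options L={ -2 -3/2 -11/8 -21/16 -167/128 } R={ -83/64 -41/32 -5/4 -1 0 } = -333/256
step 11: add red to get rrbbrbbrrbr; options L={ -2 -3/2 -11/8 -21/16 -167/128 } R={ -333/256 -83/64 -41/32 -5/4 -1 0 } = -667/512
step 12: add blue to get rrbbrbbrrbrb; options L={ -2 -3/2 -11/8 -21/16 -167/128 -667/512 } R={ -333/256 -83/64 -41/32 -5/4 -1 0 } = -1333/1024
step 13: add blue to get rrbbrbbrrbrbb; options L={ -2 -3/2 -11/8 -21/16 -167/128 -667/512 -1333/1024 } R={ -333/256 -83/64 -41/32 -5/4 -1 0 } = -2665/2048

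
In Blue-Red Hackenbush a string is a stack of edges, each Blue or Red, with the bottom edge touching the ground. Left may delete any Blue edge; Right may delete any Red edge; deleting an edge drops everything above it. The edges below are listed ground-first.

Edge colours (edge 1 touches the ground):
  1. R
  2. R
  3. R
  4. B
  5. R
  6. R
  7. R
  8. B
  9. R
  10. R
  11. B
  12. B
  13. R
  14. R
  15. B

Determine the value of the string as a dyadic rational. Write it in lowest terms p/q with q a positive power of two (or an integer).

edge 1 of 15 (R): {  | 0 } ⇒ -1
edge 2 of 15 (R): {  | -1; 0 } ⇒ -2
edge 3 of 15 (R): {  | -2; -1; 0 } ⇒ -3
edge 4 of 15 (B): { -3 | -2; -1; 0 } ⇒ -5/2
edge 5 of 15 (R): { -3 | -5/2; -2; -1; 0 } ⇒ -11/4
edge 6 of 15 (R): { -3 | -11/4; -5/2; -2; -1; 0 } ⇒ -23/8
edge 7 of 15 (R): { -3 | -23/8; -11/4; -5/2; -2; -1; 0 } ⇒ -47/16
edge 8 of 15 (B): { -3; -47/16 | -23/8; -11/4; -5/2; -2; -1; 0 } ⇒ -93/32
edge 9 of 15 (R): { -3; -47/16 | -93/32; -23/8; -11/4; -5/2; -2; -1; 0 } ⇒ -187/64
edge 10 of 15 (R): { -3; -47/16 | -187/64; -93/32; -23/8; -11/4; -5/2; -2; -1; 0 } ⇒ -375/128
edge 11 of 15 (B): { -3; -47/16; -375/128 | -187/64; -93/32; -23/8; -11/4; -5/2; -2; -1; 0 } ⇒ -749/256
edge 12 of 15 (B): { -3; -47/16; -375/128; -749/256 | -187/64; -93/32; -23/8; -11/4; -5/2; -2; -1; 0 } ⇒ -1497/512
edge 13 of 15 (R): { -3; -47/16; -375/128; -749/256 | -1497/512; -187/64; -93/32; -23/8; -11/4; -5/2; -2; -1; 0 } ⇒ -2995/1024
edge 14 of 15 (R): { -3; -47/16; -375/128; -749/256 | -2995/1024; -1497/512; -187/64; -93/32; -23/8; -11/4; -5/2; -2; -1; 0 } ⇒ -5991/2048
edge 15 of 15 (B): { -3; -47/16; -375/128; -749/256; -5991/2048 | -2995/1024; -1497/512; -187/64; -93/32; -23/8; -11/4; -5/2; -2; -1; 0 } ⇒ -11981/4096

-11981/4096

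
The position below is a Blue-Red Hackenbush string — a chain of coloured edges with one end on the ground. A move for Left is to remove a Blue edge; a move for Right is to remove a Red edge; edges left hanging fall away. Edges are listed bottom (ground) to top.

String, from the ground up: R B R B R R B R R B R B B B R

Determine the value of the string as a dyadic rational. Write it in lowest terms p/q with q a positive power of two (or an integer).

-11683/16384

val_1 [R]  L=[(no moves)]  R=[0]  so -1
val_2 [RB]  L=[-1]  R=[0]  so -1/2
val_3 [RBR]  L=[-1]  R=[-1/2, 0]  so -3/4
val_4 [RBRB]  L=[-1, -3/4]  R=[-1/2, 0]  so -5/8
val_5 [RBRBR]  L=[-1, -3/4]  R=[-5/8, -1/2, 0]  so -11/16
val_6 [RBRBRR]  L=[-1, -3/4]  R=[-11/16, -5/8, -1/2, 0]  so -23/32
val_7 [RBRBRRB]  L=[-1, -3/4, -23/32]  R=[-11/16, -5/8, -1/2, 0]  so -45/64
val_8 [RBRBRRBR]  L=[-1, -3/4, -23/32]  R=[-45/64, -11/16, -5/8, -1/2, 0]  so -91/128
val_9 [RBRBRRBRR]  L=[-1, -3/4, -23/32]  R=[-91/128, -45/64, -11/16, -5/8, -1/2, 0]  so -183/256
val_10 [RBRBRRBRRB]  L=[-1, -3/4, -23/32, -183/256]  R=[-91/128, -45/64, -11/16, -5/8, -1/2, 0]  so -365/512
val_11 [RBRBRRBRRBR]  L=[-1, -3/4, -23/32, -183/256]  R=[-365/512, -91/128, -45/64, -11/16, -5/8, -1/2, 0]  so -731/1024
val_12 [RBRBRRBRRBRB]  L=[-1, -3/4, -23/32, -183/256, -731/1024]  R=[-365/512, -91/128, -45/64, -11/16, -5/8, -1/2, 0]  so -1461/2048
val_13 [RBRBRRBRRBRBB]  L=[-1, -3/4, -23/32, -183/256, -731/1024, -1461/2048]  R=[-365/512, -91/128, -45/64, -11/16, -5/8, -1/2, 0]  so -2921/4096
val_14 [RBRBRRBRRBRBBB]  L=[-1, -3/4, -23/32, -183/256, -731/1024, -1461/2048, -2921/4096]  R=[-365/512, -91/128, -45/64, -11/16, -5/8, -1/2, 0]  so -5841/8192
val_15 [RBRBRRBRRBRBBBR]  L=[-1, -3/4, -23/32, -183/256, -731/1024, -1461/2048, -2921/4096]  R=[-5841/8192, -365/512, -91/128, -45/64, -11/16, -5/8, -1/2, 0]  so -11683/16384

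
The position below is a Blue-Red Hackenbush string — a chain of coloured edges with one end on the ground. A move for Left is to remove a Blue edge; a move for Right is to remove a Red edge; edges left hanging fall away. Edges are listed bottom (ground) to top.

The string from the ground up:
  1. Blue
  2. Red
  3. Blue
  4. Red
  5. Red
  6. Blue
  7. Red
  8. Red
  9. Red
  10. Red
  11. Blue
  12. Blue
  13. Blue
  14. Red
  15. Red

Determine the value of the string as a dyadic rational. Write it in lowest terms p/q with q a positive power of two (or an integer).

9273/16384

Build G(s[:k]) for k = 1..15, string s = Blue Red Blue Red Red Blue Red Red Red Red Blue Blue Blue Red Red.
step 1: add Blue to get B; options L={ 0 } R={ none } so 1
step 2: add Red to get BR; options L={ 0 } R={ 1 } so 1/2
step 3: add Blue to get BRB; options L={ 0 1/2 } R={ 1 } so 3/4
step 4: add Red to get BRBR; options L={ 0 1/2 } R={ 3/4 1 } so 5/8
step 5: add Red to get BRBRR; options L={ 0 1/2 } R={ 5/8 3/4 1 } so 9/16
step 6: add Blue to get BRBRRB; options L={ 0 1/2 9/16 } R={ 5/8 3/4 1 } so 19/32
step 7: add Red to get BRBRRBR; options L={ 0 1/2 9/16 } R={ 19/32 5/8 3/4 1 } so 37/64
step 8: add Red to get BRBRRBRR; options L={ 0 1/2 9/16 } R={ 37/64 19/32 5/8 3/4 1 } so 73/128
step 9: add Red to get BRBRRBRRR; options L={ 0 1/2 9/16 } R={ 73/128 37/64 19/32 5/8 3/4 1 } so 145/256
step 10: add Red to get BRBRRBRRRR; options L={ 0 1/2 9/16 } R={ 145/256 73/128 37/64 19/32 5/8 3/4 1 } so 289/512
step 11: add Blue to get BRBRRBRRRRB; options L={ 0 1/2 9/16 289/512 } R={ 145/256 73/128 37/64 19/32 5/8 3/4 1 } so 579/1024
step 12: add Blue to get BRBRRBRRRRBB; options L={ 0 1/2 9/16 289/512 579/1024 } R={ 145/256 73/128 37/64 19/32 5/8 3/4 1 } so 1159/2048
step 13: add Blue to get BRBRRBRRRRBBB; options L={ 0 1/2 9/16 289/512 579/1024 1159/2048 } R={ 145/256 73/128 37/64 19/32 5/8 3/4 1 } so 2319/4096
step 14: add Red to get BRBRRBRRRRBBBR; options L={ 0 1/2 9/16 289/512 579/1024 1159/2048 } R={ 2319/4096 145/256 73/128 37/64 19/32 5/8 3/4 1 } so 4637/8192
step 15: add Red to get BRBRRBRRRRBBBRR; options L={ 0 1/2 9/16 289/512 579/1024 1159/2048 } R={ 4637/8192 2319/4096 145/256 73/128 37/64 19/32 5/8 3/4 1 } so 9273/16384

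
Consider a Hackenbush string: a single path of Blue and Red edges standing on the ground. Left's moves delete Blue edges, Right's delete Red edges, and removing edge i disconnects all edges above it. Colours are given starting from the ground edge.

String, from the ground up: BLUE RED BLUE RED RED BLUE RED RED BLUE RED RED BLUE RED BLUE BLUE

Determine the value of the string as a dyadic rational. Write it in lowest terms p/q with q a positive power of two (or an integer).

Recurse on prefixes of the 15-edge string BLUE RED BLUE RED RED BLUE RED RED BLUE RED RED BLUE RED BLUE BLUE:
G(B) = { 0 | — } — 1
G(BR) = { 0 | 1 } — 1/2
G(BRB) = { 0, 1/2 | 1 } — 3/4
G(BRBR) = { 0, 1/2 | 3/4, 1 } — 5/8
G(BRBRR) = { 0, 1/2 | 5/8, 3/4, 1 } — 9/16
G(BRBRRB) = { 0, 1/2, 9/16 | 5/8, 3/4, 1 } — 19/32
G(BRBRRBR) = { 0, 1/2, 9/16 | 19/32, 5/8, 3/4, 1 } — 37/64
G(BRBRRBRR) = { 0, 1/2, 9/16 | 37/64, 19/32, 5/8, 3/4, 1 } — 73/128
G(BRBRRBRRB) = { 0, 1/2, 9/16, 73/128 | 37/64, 19/32, 5/8, 3/4, 1 } — 147/256
G(BRBRRBRRBR) = { 0, 1/2, 9/16, 73/128 | 147/256, 37/64, 19/32, 5/8, 3/4, 1 } — 293/512
G(BRBRRBRRBRR) = { 0, 1/2, 9/16, 73/128 | 293/512, 147/256, 37/64, 19/32, 5/8, 3/4, 1 } — 585/1024
G(BRBRRBRRBRRB) = { 0, 1/2, 9/16, 73/128, 585/1024 | 293/512, 147/256, 37/64, 19/32, 5/8, 3/4, 1 } — 1171/2048
G(BRBRRBRRBRRBR) = { 0, 1/2, 9/16, 73/128, 585/1024 | 1171/2048, 293/512, 147/256, 37/64, 19/32, 5/8, 3/4, 1 } — 2341/4096
G(BRBRRBRRBRRBRB) = { 0, 1/2, 9/16, 73/128, 585/1024, 2341/4096 | 1171/2048, 293/512, 147/256, 37/64, 19/32, 5/8, 3/4, 1 } — 4683/8192
G(BRBRRBRRBRRBRBB) = { 0, 1/2, 9/16, 73/128, 585/1024, 2341/4096, 4683/8192 | 1171/2048, 293/512, 147/256, 37/64, 19/32, 5/8, 3/4, 1 } — 9367/16384

9367/16384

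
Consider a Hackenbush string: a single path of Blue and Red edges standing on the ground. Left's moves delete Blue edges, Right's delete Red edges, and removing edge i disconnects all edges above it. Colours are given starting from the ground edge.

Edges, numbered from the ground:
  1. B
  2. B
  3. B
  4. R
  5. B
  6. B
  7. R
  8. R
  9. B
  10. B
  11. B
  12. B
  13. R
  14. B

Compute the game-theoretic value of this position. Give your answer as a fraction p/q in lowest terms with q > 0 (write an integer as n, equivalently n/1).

value_1 [B]  L=[0]  R=[none]  so 1
value_2 [BB]  L=[0 1]  R=[none]  so 2
value_3 [BBB]  L=[0 1 2]  R=[none]  so 3
value_4 [BBBR]  L=[0 1 2]  R=[3]  so 5/2
value_5 [BBBRB]  L=[0 1 2 5/2]  R=[3]  so 11/4
value_6 [BBBRBB]  L=[0 1 2 5/2 11/4]  R=[3]  so 23/8
value_7 [BBBRBBR]  L=[0 1 2 5/2 11/4]  R=[23/8 3]  so 45/16
value_8 [BBBRBBRR]  L=[0 1 2 5/2 11/4]  R=[45/16 23/8 3]  so 89/32
value_9 [BBBRBBRRB]  L=[0 1 2 5/2 11/4 89/32]  R=[45/16 23/8 3]  so 179/64
value_10 [BBBRBBRRBB]  L=[0 1 2 5/2 11/4 89/32 179/64]  R=[45/16 23/8 3]  so 359/128
value_11 [BBBRBBRRBBB]  L=[0 1 2 5/2 11/4 89/32 179/64 359/128]  R=[45/16 23/8 3]  so 719/256
value_12 [BBBRBBRRBBBB]  L=[0 1 2 5/2 11/4 89/32 179/64 359/128 719/256]  R=[45/16 23/8 3]  so 1439/512
value_13 [BBBRBBRRBBBBR]  L=[0 1 2 5/2 11/4 89/32 179/64 359/128 719/256]  R=[1439/512 45/16 23/8 3]  so 2877/1024
value_14 [BBBRBBRRBBBBRB]  L=[0 1 2 5/2 11/4 89/32 179/64 359/128 719/256 2877/1024]  R=[1439/512 45/16 23/8 3]  so 5755/2048

5755/2048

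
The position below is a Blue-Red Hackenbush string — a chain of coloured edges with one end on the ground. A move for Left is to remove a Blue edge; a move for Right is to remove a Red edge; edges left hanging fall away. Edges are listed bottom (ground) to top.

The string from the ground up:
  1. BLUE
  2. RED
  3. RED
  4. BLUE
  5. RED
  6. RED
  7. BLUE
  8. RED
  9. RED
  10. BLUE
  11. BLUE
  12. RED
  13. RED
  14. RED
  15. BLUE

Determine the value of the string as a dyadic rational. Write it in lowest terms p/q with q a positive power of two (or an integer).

4707/16384

Build g(s[:k]) for k = 1..15, string s = BLUE RED RED BLUE RED RED BLUE RED RED BLUE BLUE RED RED RED BLUE.
g_1 [B]  L=[0]  R=[—]  — 1
g_2 [BR]  L=[0]  R=[1]  — 1/2
g_3 [BRR]  L=[0]  R=[1/2; 1]  — 1/4
g_4 [BRRB]  L=[0; 1/4]  R=[1/2; 1]  — 3/8
g_5 [BRRBR]  L=[0; 1/4]  R=[3/8; 1/2; 1]  — 5/16
g_6 [BRRBRR]  L=[0; 1/4]  R=[5/16; 3/8; 1/2; 1]  — 9/32
g_7 [BRRBRRB]  L=[0; 1/4; 9/32]  R=[5/16; 3/8; 1/2; 1]  — 19/64
g_8 [BRRBRRBR]  L=[0; 1/4; 9/32]  R=[19/64; 5/16; 3/8; 1/2; 1]  — 37/128
g_9 [BRRBRRBRR]  L=[0; 1/4; 9/32]  R=[37/128; 19/64; 5/16; 3/8; 1/2; 1]  — 73/256
g_10 [BRRBRRBRRB]  L=[0; 1/4; 9/32; 73/256]  R=[37/128; 19/64; 5/16; 3/8; 1/2; 1]  — 147/512
g_11 [BRRBRRBRRBB]  L=[0; 1/4; 9/32; 73/256; 147/512]  R=[37/128; 19/64; 5/16; 3/8; 1/2; 1]  — 295/1024
g_12 [BRRBRRBRRBBR]  L=[0; 1/4; 9/32; 73/256; 147/512]  R=[295/1024; 37/128; 19/64; 5/16; 3/8; 1/2; 1]  — 589/2048
g_13 [BRRBRRBRRBBRR]  L=[0; 1/4; 9/32; 73/256; 147/512]  R=[589/2048; 295/1024; 37/128; 19/64; 5/16; 3/8; 1/2; 1]  — 1177/4096
g_14 [BRRBRRBRRBBRRR]  L=[0; 1/4; 9/32; 73/256; 147/512]  R=[1177/4096; 589/2048; 295/1024; 37/128; 19/64; 5/16; 3/8; 1/2; 1]  — 2353/8192
g_15 [BRRBRRBRRBBRRRB]  L=[0; 1/4; 9/32; 73/256; 147/512; 2353/8192]  R=[1177/4096; 589/2048; 295/1024; 37/128; 19/64; 5/16; 3/8; 1/2; 1]  — 4707/16384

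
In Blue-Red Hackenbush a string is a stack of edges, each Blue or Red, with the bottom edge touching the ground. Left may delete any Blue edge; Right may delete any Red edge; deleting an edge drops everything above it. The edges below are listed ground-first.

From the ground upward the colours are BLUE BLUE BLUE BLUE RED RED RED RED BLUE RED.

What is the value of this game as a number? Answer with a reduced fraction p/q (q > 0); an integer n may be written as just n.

Prefix values for BLUE BLUE BLUE BLUE RED RED RED RED BLUE RED via {L|R} + simplicity:
g(B) = { 0 | — } ⇒ 1
g(BB) = { 0,1 | — } ⇒ 2
g(BBB) = { 0,1,2 | — } ⇒ 3
g(BBBB) = { 0,1,2,3 | — } ⇒ 4
g(BBBBR) = { 0,1,2,3 | 4 } ⇒ 7/2
g(BBBBRR) = { 0,1,2,3 | 7/2,4 } ⇒ 13/4
g(BBBBRRR) = { 0,1,2,3 | 13/4,7/2,4 } ⇒ 25/8
g(BBBBRRRR) = { 0,1,2,3 | 25/8,13/4,7/2,4 } ⇒ 49/16
g(BBBBRRRRB) = { 0,1,2,3,49/16 | 25/8,13/4,7/2,4 } ⇒ 99/32
g(BBBBRRRRBR) = { 0,1,2,3,49/16 | 99/32,25/8,13/4,7/2,4 } ⇒ 197/64

197/64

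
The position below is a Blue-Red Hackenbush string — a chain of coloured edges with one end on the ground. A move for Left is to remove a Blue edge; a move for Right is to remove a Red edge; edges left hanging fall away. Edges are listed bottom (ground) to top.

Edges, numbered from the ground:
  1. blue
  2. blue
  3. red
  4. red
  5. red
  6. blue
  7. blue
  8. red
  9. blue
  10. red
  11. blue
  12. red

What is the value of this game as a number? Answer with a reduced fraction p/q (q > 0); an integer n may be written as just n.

1237/1024

Recurse on prefixes of the 12-edge string blue blue red red red blue blue red blue red blue red:
g_1 [b]  L=[0]  R=[(no moves)]  = 1
g_2 [bb]  L=[0 1]  R=[(no moves)]  = 2
g_3 [bbr]  L=[0 1]  R=[2]  = 3/2
g_4 [bbrr]  L=[0 1]  R=[3/2 2]  = 5/4
g_5 [bbrrr]  L=[0 1]  R=[5/4 3/2 2]  = 9/8
g_6 [bbrrrb]  L=[0 1 9/8]  R=[5/4 3/2 2]  = 19/16
g_7 [bbrrrbb]  L=[0 1 9/8 19/16]  R=[5/4 3/2 2]  = 39/32
g_8 [bbrrrbbr]  L=[0 1 9/8 19/16]  R=[39/32 5/4 3/2 2]  = 77/64
g_9 [bbrrrbbrb]  L=[0 1 9/8 19/16 77/64]  R=[39/32 5/4 3/2 2]  = 155/128
g_10 [bbrrrbbrbr]  L=[0 1 9/8 19/16 77/64]  R=[155/128 39/32 5/4 3/2 2]  = 309/256
g_11 [bbrrrbbrbrb]  L=[0 1 9/8 19/16 77/64 309/256]  R=[155/128 39/32 5/4 3/2 2]  = 619/512
g_12 [bbrrrbbrbrbr]  L=[0 1 9/8 19/16 77/64 309/256]  R=[619/512 155/128 39/32 5/4 3/2 2]  = 1237/1024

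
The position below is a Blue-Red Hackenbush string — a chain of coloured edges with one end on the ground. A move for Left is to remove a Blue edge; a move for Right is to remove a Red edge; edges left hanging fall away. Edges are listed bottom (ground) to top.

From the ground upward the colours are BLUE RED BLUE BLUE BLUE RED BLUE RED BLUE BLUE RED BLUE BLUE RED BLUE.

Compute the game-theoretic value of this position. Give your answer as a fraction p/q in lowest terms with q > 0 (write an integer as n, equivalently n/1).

Recurse on prefixes of the 15-edge string BLUE RED BLUE BLUE BLUE RED BLUE RED BLUE BLUE RED BLUE BLUE RED BLUE:
1 of 15 · B · max L 0 · min R +∞ so 1
2 of 15 · BR · max L 0 · min R 1 so 1/2
3 of 15 · BRB · max L 1/2 · min R 1 so 3/4
4 of 15 · BRBB · max L 3/4 · min R 1 so 7/8
5 of 15 · BRBBB · max L 7/8 · min R 1 so 15/16
6 of 15 · BRBBBR · max L 7/8 · min R 15/16 so 29/32
7 of 15 · BRBBBRB · max L 29/32 · min R 15/16 so 59/64
8 of 15 · BRBBBRBR · max L 29/32 · min R 59/64 so 117/128
9 of 15 · BRBBBRBRB · max L 117/128 · min R 59/64 so 235/256
10 of 15 · BRBBBRBRBB · max L 235/256 · min R 59/64 so 471/512
11 of 15 · BRBBBRBRBBR · max L 235/256 · min R 471/512 so 941/1024
12 of 15 · BRBBBRBRBBRB · max L 941/1024 · min R 471/512 so 1883/2048
13 of 15 · BRBBBRBRBBRBB · max L 1883/2048 · min R 471/512 so 3767/4096
14 of 15 · BRBBBRBRBBRBBR · max L 1883/2048 · min R 3767/4096 so 7533/8192
15 of 15 · BRBBBRBRBBRBBRB · max L 7533/8192 · min R 3767/4096 so 15067/16384

15067/16384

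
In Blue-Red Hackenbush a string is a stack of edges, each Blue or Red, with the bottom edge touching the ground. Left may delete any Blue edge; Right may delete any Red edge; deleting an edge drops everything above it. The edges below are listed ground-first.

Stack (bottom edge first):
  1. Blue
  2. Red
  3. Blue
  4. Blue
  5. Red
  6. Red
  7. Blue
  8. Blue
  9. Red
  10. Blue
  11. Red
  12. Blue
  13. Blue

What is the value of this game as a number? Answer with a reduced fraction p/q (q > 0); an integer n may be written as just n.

3287/4096

Build g(s[:k]) for k = 1..13, string s = Blue Red Blue Blue Red Red Blue Blue Red Blue Red Blue Blue.
step 1: add Blue to get B; options L={ 0 } R={  } -> 1
step 2: add Red to get BR; options L={ 0 } R={ 1 } -> 1/2
step 3: add Blue to get BRB; options L={ 0 1/2 } R={ 1 } -> 3/4
step 4: add Blue to get BRBB; options L={ 0 1/2 3/4 } R={ 1 } -> 7/8
step 5: add Red to get BRBBR; options L={ 0 1/2 3/4 } R={ 7/8 1 } -> 13/16
step 6: add Red to get BRBBRR; options L={ 0 1/2 3/4 } R={ 13/16 7/8 1 } -> 25/32
step 7: add Blue to get BRBBRRB; options L={ 0 1/2 3/4 25/32 } R={ 13/16 7/8 1 } -> 51/64
step 8: add Blue to get BRBBRRBB; options L={ 0 1/2 3/4 25/32 51/64 } R={ 13/16 7/8 1 } -> 103/128
step 9: add Red to get BRBBRRBBR; options L={ 0 1/2 3/4 25/32 51/64 } R={ 103/128 13/16 7/8 1 } -> 205/256
step 10: add Blue to get BRBBRRBBRB; options L={ 0 1/2 3/4 25/32 51/64 205/256 } R={ 103/128 13/16 7/8 1 } -> 411/512
step 11: add Red to get BRBBRRBBRBR; options L={ 0 1/2 3/4 25/32 51/64 205/256 } R={ 411/512 103/128 13/16 7/8 1 } -> 821/1024
step 12: add Blue to get BRBBRRBBRBRB; options L={ 0 1/2 3/4 25/32 51/64 205/256 821/1024 } R={ 411/512 103/128 13/16 7/8 1 } -> 1643/2048
step 13: add Blue to get BRBBRRBBRBRBB; options L={ 0 1/2 3/4 25/32 51/64 205/256 821/1024 1643/2048 } R={ 411/512 103/128 13/16 7/8 1 } -> 3287/4096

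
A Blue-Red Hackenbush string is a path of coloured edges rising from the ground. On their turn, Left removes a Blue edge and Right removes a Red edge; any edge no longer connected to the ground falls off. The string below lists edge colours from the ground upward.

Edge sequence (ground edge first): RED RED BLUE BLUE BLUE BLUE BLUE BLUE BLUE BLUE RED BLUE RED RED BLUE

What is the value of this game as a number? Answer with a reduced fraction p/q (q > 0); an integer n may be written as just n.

R: Left { (no moves) }, Right { 0 } — simplest -1
RR: Left { (no moves) }, Right { -1 0 } — simplest -2
RRB: Left { -2 }, Right { -1 0 } — simplest -3/2
RRBB: Left { -2 -3/2 }, Right { -1 0 } — simplest -5/4
RRBBB: Left { -2 -3/2 -5/4 }, Right { -1 0 } — simplest -9/8
RRBBBB: Left { -2 -3/2 -5/4 -9/8 }, Right { -1 0 } — simplest -17/16
RRBBBBB: Left { -2 -3/2 -5/4 -9/8 -17/16 }, Right { -1 0 } — simplest -33/32
RRBBBBBB: Left { -2 -3/2 -5/4 -9/8 -17/16 -33/32 }, Right { -1 0 } — simplest -65/64
RRBBBBBBB: Left { -2 -3/2 -5/4 -9/8 -17/16 -33/32 -65/64 }, Right { -1 0 } — simplest -129/128
RRBBBBBBBB: Left { -2 -3/2 -5/4 -9/8 -17/16 -33/32 -65/64 -129/128 }, Right { -1 0 } — simplest -257/256
RRBBBBBBBBR: Left { -2 -3/2 -5/4 -9/8 -17/16 -33/32 -65/64 -129/128 }, Right { -257/256 -1 0 } — simplest -515/512
RRBBBBBBBBRB: Left { -2 -3/2 -5/4 -9/8 -17/16 -33/32 -65/64 -129/128 -515/512 }, Right { -257/256 -1 0 } — simplest -1029/1024
RRBBBBBBBBRBR: Left { -2 -3/2 -5/4 -9/8 -17/16 -33/32 -65/64 -129/128 -515/512 }, Right { -1029/1024 -257/256 -1 0 } — simplest -2059/2048
RRBBBBBBBBRBRR: Left { -2 -3/2 -5/4 -9/8 -17/16 -33/32 -65/64 -129/128 -515/512 }, Right { -2059/2048 -1029/1024 -257/256 -1 0 } — simplest -4119/4096
RRBBBBBBBBRBRRB: Left { -2 -3/2 -5/4 -9/8 -17/16 -33/32 -65/64 -129/128 -515/512 -4119/4096 }, Right { -2059/2048 -1029/1024 -257/256 -1 0 } — simplest -8237/8192

-8237/8192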